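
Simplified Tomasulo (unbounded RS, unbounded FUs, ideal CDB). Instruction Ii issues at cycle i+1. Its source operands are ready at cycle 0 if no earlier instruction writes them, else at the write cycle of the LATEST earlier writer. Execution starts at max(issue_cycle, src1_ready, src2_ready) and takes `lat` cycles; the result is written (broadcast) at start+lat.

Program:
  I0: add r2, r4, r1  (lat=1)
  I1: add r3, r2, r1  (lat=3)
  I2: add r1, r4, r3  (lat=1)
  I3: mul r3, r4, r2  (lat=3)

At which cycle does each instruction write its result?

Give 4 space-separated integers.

I0 add r2: issue@1 deps=(None,None) exec_start@1 write@2
I1 add r3: issue@2 deps=(0,None) exec_start@2 write@5
I2 add r1: issue@3 deps=(None,1) exec_start@5 write@6
I3 mul r3: issue@4 deps=(None,0) exec_start@4 write@7

Answer: 2 5 6 7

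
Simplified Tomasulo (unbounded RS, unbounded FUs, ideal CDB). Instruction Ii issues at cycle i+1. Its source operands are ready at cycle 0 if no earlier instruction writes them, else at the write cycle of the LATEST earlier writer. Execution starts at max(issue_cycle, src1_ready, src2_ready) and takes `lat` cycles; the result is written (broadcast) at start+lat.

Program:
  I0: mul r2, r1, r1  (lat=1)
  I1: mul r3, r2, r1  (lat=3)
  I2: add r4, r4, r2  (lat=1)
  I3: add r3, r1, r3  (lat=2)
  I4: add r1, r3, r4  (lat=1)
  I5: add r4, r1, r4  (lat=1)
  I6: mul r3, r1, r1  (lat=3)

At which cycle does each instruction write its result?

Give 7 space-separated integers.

Answer: 2 5 4 7 8 9 11

Derivation:
I0 mul r2: issue@1 deps=(None,None) exec_start@1 write@2
I1 mul r3: issue@2 deps=(0,None) exec_start@2 write@5
I2 add r4: issue@3 deps=(None,0) exec_start@3 write@4
I3 add r3: issue@4 deps=(None,1) exec_start@5 write@7
I4 add r1: issue@5 deps=(3,2) exec_start@7 write@8
I5 add r4: issue@6 deps=(4,2) exec_start@8 write@9
I6 mul r3: issue@7 deps=(4,4) exec_start@8 write@11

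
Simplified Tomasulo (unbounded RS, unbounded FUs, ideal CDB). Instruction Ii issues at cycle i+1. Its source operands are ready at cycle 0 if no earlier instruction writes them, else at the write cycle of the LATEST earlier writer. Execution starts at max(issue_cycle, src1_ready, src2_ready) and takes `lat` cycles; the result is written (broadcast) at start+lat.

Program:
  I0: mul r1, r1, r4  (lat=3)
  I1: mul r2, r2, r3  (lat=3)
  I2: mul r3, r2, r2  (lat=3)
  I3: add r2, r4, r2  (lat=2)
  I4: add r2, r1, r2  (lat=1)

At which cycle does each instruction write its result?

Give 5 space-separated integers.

Answer: 4 5 8 7 8

Derivation:
I0 mul r1: issue@1 deps=(None,None) exec_start@1 write@4
I1 mul r2: issue@2 deps=(None,None) exec_start@2 write@5
I2 mul r3: issue@3 deps=(1,1) exec_start@5 write@8
I3 add r2: issue@4 deps=(None,1) exec_start@5 write@7
I4 add r2: issue@5 deps=(0,3) exec_start@7 write@8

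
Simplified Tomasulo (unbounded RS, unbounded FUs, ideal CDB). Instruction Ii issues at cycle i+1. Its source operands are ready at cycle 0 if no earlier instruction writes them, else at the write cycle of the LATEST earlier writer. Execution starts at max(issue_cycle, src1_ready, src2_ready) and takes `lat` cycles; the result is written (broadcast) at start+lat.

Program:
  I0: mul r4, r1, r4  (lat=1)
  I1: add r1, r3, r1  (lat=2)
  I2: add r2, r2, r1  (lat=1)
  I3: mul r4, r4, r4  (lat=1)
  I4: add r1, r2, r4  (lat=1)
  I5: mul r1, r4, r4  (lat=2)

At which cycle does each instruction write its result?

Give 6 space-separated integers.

I0 mul r4: issue@1 deps=(None,None) exec_start@1 write@2
I1 add r1: issue@2 deps=(None,None) exec_start@2 write@4
I2 add r2: issue@3 deps=(None,1) exec_start@4 write@5
I3 mul r4: issue@4 deps=(0,0) exec_start@4 write@5
I4 add r1: issue@5 deps=(2,3) exec_start@5 write@6
I5 mul r1: issue@6 deps=(3,3) exec_start@6 write@8

Answer: 2 4 5 5 6 8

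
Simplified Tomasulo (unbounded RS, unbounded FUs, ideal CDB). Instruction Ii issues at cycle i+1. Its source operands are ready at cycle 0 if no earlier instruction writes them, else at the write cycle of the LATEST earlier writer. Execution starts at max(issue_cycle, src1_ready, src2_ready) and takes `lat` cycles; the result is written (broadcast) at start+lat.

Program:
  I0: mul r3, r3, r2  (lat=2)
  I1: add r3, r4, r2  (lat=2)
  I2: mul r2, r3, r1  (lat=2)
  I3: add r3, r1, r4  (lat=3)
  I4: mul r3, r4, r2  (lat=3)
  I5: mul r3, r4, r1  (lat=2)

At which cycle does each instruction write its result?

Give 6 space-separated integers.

Answer: 3 4 6 7 9 8

Derivation:
I0 mul r3: issue@1 deps=(None,None) exec_start@1 write@3
I1 add r3: issue@2 deps=(None,None) exec_start@2 write@4
I2 mul r2: issue@3 deps=(1,None) exec_start@4 write@6
I3 add r3: issue@4 deps=(None,None) exec_start@4 write@7
I4 mul r3: issue@5 deps=(None,2) exec_start@6 write@9
I5 mul r3: issue@6 deps=(None,None) exec_start@6 write@8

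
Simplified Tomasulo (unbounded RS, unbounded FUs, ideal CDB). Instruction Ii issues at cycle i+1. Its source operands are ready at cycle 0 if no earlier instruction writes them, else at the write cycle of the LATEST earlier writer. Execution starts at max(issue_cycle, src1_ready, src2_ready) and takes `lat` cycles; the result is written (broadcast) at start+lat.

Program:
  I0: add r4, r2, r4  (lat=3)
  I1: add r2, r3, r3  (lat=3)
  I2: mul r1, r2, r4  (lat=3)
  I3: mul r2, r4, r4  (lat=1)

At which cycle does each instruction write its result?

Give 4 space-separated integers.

Answer: 4 5 8 5

Derivation:
I0 add r4: issue@1 deps=(None,None) exec_start@1 write@4
I1 add r2: issue@2 deps=(None,None) exec_start@2 write@5
I2 mul r1: issue@3 deps=(1,0) exec_start@5 write@8
I3 mul r2: issue@4 deps=(0,0) exec_start@4 write@5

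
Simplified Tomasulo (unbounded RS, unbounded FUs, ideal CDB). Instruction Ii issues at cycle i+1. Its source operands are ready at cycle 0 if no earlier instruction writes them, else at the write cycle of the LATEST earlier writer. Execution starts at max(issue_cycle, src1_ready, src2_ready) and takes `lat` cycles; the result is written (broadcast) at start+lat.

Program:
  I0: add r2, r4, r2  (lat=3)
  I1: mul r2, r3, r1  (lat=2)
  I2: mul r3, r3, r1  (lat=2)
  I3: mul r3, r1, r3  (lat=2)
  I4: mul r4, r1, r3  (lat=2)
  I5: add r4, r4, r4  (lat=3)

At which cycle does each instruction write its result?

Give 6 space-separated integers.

Answer: 4 4 5 7 9 12

Derivation:
I0 add r2: issue@1 deps=(None,None) exec_start@1 write@4
I1 mul r2: issue@2 deps=(None,None) exec_start@2 write@4
I2 mul r3: issue@3 deps=(None,None) exec_start@3 write@5
I3 mul r3: issue@4 deps=(None,2) exec_start@5 write@7
I4 mul r4: issue@5 deps=(None,3) exec_start@7 write@9
I5 add r4: issue@6 deps=(4,4) exec_start@9 write@12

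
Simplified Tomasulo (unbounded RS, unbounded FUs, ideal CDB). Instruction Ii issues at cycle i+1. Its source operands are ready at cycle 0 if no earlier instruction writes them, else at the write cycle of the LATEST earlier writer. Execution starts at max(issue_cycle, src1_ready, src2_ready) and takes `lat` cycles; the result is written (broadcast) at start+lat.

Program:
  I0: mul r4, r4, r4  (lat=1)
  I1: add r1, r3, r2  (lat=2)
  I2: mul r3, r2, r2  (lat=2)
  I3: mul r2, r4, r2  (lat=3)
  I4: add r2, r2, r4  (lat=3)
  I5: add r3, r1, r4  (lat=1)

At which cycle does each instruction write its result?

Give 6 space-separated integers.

I0 mul r4: issue@1 deps=(None,None) exec_start@1 write@2
I1 add r1: issue@2 deps=(None,None) exec_start@2 write@4
I2 mul r3: issue@3 deps=(None,None) exec_start@3 write@5
I3 mul r2: issue@4 deps=(0,None) exec_start@4 write@7
I4 add r2: issue@5 deps=(3,0) exec_start@7 write@10
I5 add r3: issue@6 deps=(1,0) exec_start@6 write@7

Answer: 2 4 5 7 10 7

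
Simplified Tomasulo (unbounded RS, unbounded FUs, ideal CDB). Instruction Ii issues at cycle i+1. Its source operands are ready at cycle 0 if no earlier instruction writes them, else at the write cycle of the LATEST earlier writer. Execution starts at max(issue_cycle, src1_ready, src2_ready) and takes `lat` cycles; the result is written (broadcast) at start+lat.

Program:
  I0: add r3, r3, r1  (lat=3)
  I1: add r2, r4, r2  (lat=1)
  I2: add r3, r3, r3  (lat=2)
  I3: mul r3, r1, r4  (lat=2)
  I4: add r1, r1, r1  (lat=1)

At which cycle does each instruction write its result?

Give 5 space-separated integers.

Answer: 4 3 6 6 6

Derivation:
I0 add r3: issue@1 deps=(None,None) exec_start@1 write@4
I1 add r2: issue@2 deps=(None,None) exec_start@2 write@3
I2 add r3: issue@3 deps=(0,0) exec_start@4 write@6
I3 mul r3: issue@4 deps=(None,None) exec_start@4 write@6
I4 add r1: issue@5 deps=(None,None) exec_start@5 write@6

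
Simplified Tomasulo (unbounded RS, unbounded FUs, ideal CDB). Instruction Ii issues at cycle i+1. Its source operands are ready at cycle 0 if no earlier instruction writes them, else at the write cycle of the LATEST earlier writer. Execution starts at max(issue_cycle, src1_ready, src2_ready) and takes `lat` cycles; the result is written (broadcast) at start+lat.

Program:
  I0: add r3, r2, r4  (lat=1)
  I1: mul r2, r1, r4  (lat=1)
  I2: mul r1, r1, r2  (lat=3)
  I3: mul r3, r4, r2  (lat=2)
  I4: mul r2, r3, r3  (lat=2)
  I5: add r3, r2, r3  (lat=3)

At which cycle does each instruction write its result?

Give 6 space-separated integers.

Answer: 2 3 6 6 8 11

Derivation:
I0 add r3: issue@1 deps=(None,None) exec_start@1 write@2
I1 mul r2: issue@2 deps=(None,None) exec_start@2 write@3
I2 mul r1: issue@3 deps=(None,1) exec_start@3 write@6
I3 mul r3: issue@4 deps=(None,1) exec_start@4 write@6
I4 mul r2: issue@5 deps=(3,3) exec_start@6 write@8
I5 add r3: issue@6 deps=(4,3) exec_start@8 write@11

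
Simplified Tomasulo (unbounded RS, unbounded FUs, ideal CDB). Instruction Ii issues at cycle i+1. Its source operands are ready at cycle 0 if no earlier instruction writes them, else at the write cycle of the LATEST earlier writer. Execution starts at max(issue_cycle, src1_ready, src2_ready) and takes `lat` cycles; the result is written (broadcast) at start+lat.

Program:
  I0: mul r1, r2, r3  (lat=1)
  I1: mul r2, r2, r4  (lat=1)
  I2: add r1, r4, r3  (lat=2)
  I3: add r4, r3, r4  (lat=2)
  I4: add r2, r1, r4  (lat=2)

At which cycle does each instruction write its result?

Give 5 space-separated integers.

Answer: 2 3 5 6 8

Derivation:
I0 mul r1: issue@1 deps=(None,None) exec_start@1 write@2
I1 mul r2: issue@2 deps=(None,None) exec_start@2 write@3
I2 add r1: issue@3 deps=(None,None) exec_start@3 write@5
I3 add r4: issue@4 deps=(None,None) exec_start@4 write@6
I4 add r2: issue@5 deps=(2,3) exec_start@6 write@8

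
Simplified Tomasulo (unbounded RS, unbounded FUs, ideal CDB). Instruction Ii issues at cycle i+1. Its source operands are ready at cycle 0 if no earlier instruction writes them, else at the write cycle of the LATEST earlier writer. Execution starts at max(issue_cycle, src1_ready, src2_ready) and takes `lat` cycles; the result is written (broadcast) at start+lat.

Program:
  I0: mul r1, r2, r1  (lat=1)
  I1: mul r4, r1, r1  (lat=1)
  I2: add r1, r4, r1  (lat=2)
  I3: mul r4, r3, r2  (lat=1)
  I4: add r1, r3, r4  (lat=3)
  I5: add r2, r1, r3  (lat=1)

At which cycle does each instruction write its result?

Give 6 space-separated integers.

I0 mul r1: issue@1 deps=(None,None) exec_start@1 write@2
I1 mul r4: issue@2 deps=(0,0) exec_start@2 write@3
I2 add r1: issue@3 deps=(1,0) exec_start@3 write@5
I3 mul r4: issue@4 deps=(None,None) exec_start@4 write@5
I4 add r1: issue@5 deps=(None,3) exec_start@5 write@8
I5 add r2: issue@6 deps=(4,None) exec_start@8 write@9

Answer: 2 3 5 5 8 9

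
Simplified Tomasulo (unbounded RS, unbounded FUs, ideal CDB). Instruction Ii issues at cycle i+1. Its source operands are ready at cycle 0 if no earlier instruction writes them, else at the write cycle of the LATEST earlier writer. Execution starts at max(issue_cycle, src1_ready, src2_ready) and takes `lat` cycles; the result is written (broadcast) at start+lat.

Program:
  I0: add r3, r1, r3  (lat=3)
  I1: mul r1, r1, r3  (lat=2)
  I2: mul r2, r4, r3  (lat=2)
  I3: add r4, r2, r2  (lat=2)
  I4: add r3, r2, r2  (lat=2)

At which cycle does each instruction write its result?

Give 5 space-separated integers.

Answer: 4 6 6 8 8

Derivation:
I0 add r3: issue@1 deps=(None,None) exec_start@1 write@4
I1 mul r1: issue@2 deps=(None,0) exec_start@4 write@6
I2 mul r2: issue@3 deps=(None,0) exec_start@4 write@6
I3 add r4: issue@4 deps=(2,2) exec_start@6 write@8
I4 add r3: issue@5 deps=(2,2) exec_start@6 write@8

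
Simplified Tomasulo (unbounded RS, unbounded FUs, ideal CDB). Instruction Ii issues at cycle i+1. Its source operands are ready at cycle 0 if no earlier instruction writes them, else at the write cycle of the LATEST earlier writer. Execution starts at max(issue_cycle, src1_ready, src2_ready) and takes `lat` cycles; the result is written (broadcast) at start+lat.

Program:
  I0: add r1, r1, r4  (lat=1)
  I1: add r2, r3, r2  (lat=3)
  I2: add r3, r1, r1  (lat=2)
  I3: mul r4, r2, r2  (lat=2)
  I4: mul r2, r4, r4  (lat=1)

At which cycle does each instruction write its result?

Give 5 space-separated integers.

Answer: 2 5 5 7 8

Derivation:
I0 add r1: issue@1 deps=(None,None) exec_start@1 write@2
I1 add r2: issue@2 deps=(None,None) exec_start@2 write@5
I2 add r3: issue@3 deps=(0,0) exec_start@3 write@5
I3 mul r4: issue@4 deps=(1,1) exec_start@5 write@7
I4 mul r2: issue@5 deps=(3,3) exec_start@7 write@8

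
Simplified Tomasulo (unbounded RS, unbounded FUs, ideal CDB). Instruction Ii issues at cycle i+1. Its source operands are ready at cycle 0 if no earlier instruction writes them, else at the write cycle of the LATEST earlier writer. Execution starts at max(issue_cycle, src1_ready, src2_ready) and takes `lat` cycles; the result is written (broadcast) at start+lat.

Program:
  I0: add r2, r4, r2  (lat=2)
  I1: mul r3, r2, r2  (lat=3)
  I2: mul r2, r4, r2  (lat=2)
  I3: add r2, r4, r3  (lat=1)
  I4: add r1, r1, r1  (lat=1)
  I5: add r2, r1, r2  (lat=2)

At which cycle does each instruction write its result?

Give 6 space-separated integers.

Answer: 3 6 5 7 6 9

Derivation:
I0 add r2: issue@1 deps=(None,None) exec_start@1 write@3
I1 mul r3: issue@2 deps=(0,0) exec_start@3 write@6
I2 mul r2: issue@3 deps=(None,0) exec_start@3 write@5
I3 add r2: issue@4 deps=(None,1) exec_start@6 write@7
I4 add r1: issue@5 deps=(None,None) exec_start@5 write@6
I5 add r2: issue@6 deps=(4,3) exec_start@7 write@9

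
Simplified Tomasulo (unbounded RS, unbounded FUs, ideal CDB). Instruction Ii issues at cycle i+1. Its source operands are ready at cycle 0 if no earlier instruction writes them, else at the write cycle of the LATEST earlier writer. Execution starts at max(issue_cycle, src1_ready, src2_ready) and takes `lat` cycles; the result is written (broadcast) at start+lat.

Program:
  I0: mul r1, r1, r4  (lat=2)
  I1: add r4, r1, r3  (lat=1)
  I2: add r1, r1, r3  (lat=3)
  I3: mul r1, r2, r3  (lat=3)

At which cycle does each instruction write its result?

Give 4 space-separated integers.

I0 mul r1: issue@1 deps=(None,None) exec_start@1 write@3
I1 add r4: issue@2 deps=(0,None) exec_start@3 write@4
I2 add r1: issue@3 deps=(0,None) exec_start@3 write@6
I3 mul r1: issue@4 deps=(None,None) exec_start@4 write@7

Answer: 3 4 6 7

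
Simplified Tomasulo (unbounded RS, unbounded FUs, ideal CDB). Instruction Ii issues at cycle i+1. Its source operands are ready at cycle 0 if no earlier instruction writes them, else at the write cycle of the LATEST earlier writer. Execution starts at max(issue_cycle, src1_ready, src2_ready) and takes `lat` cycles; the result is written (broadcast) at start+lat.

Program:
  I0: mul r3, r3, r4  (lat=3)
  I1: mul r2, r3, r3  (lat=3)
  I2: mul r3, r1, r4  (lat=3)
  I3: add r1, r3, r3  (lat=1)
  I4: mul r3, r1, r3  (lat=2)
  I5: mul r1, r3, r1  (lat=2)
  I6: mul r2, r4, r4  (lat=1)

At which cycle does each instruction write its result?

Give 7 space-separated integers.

I0 mul r3: issue@1 deps=(None,None) exec_start@1 write@4
I1 mul r2: issue@2 deps=(0,0) exec_start@4 write@7
I2 mul r3: issue@3 deps=(None,None) exec_start@3 write@6
I3 add r1: issue@4 deps=(2,2) exec_start@6 write@7
I4 mul r3: issue@5 deps=(3,2) exec_start@7 write@9
I5 mul r1: issue@6 deps=(4,3) exec_start@9 write@11
I6 mul r2: issue@7 deps=(None,None) exec_start@7 write@8

Answer: 4 7 6 7 9 11 8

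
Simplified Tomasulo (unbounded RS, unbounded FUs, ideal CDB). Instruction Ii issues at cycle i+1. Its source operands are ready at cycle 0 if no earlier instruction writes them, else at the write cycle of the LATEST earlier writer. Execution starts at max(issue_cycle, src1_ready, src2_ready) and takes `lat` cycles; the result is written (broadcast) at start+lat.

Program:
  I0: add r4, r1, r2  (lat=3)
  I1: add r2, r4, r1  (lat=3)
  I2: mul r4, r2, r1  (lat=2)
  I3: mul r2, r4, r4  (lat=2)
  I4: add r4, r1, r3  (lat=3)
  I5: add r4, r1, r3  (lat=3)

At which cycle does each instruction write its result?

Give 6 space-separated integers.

Answer: 4 7 9 11 8 9

Derivation:
I0 add r4: issue@1 deps=(None,None) exec_start@1 write@4
I1 add r2: issue@2 deps=(0,None) exec_start@4 write@7
I2 mul r4: issue@3 deps=(1,None) exec_start@7 write@9
I3 mul r2: issue@4 deps=(2,2) exec_start@9 write@11
I4 add r4: issue@5 deps=(None,None) exec_start@5 write@8
I5 add r4: issue@6 deps=(None,None) exec_start@6 write@9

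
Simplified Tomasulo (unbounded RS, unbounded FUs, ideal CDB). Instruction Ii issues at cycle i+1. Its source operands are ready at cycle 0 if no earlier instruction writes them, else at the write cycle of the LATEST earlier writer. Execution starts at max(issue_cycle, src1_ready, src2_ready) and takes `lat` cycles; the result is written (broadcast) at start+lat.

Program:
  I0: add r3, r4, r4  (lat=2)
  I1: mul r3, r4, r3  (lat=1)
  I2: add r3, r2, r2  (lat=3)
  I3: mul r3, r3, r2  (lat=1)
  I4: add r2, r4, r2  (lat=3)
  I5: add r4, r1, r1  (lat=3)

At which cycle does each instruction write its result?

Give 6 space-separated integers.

I0 add r3: issue@1 deps=(None,None) exec_start@1 write@3
I1 mul r3: issue@2 deps=(None,0) exec_start@3 write@4
I2 add r3: issue@3 deps=(None,None) exec_start@3 write@6
I3 mul r3: issue@4 deps=(2,None) exec_start@6 write@7
I4 add r2: issue@5 deps=(None,None) exec_start@5 write@8
I5 add r4: issue@6 deps=(None,None) exec_start@6 write@9

Answer: 3 4 6 7 8 9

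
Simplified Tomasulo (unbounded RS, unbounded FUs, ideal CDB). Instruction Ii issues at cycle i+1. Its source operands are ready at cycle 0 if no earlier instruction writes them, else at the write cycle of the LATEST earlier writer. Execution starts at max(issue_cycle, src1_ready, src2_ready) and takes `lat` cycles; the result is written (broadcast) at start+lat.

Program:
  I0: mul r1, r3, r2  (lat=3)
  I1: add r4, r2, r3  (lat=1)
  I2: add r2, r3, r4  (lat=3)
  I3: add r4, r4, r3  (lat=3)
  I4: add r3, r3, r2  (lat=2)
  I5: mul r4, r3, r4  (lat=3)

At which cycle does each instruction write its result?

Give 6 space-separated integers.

I0 mul r1: issue@1 deps=(None,None) exec_start@1 write@4
I1 add r4: issue@2 deps=(None,None) exec_start@2 write@3
I2 add r2: issue@3 deps=(None,1) exec_start@3 write@6
I3 add r4: issue@4 deps=(1,None) exec_start@4 write@7
I4 add r3: issue@5 deps=(None,2) exec_start@6 write@8
I5 mul r4: issue@6 deps=(4,3) exec_start@8 write@11

Answer: 4 3 6 7 8 11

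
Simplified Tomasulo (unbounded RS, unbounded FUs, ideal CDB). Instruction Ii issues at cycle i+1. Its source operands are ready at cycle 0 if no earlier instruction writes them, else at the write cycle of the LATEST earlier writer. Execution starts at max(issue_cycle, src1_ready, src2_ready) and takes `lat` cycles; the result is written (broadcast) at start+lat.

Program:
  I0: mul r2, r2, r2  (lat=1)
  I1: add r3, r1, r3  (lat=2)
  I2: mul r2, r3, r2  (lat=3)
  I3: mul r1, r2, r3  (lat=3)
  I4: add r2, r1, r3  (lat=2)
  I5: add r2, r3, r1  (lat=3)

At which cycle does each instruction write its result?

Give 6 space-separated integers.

I0 mul r2: issue@1 deps=(None,None) exec_start@1 write@2
I1 add r3: issue@2 deps=(None,None) exec_start@2 write@4
I2 mul r2: issue@3 deps=(1,0) exec_start@4 write@7
I3 mul r1: issue@4 deps=(2,1) exec_start@7 write@10
I4 add r2: issue@5 deps=(3,1) exec_start@10 write@12
I5 add r2: issue@6 deps=(1,3) exec_start@10 write@13

Answer: 2 4 7 10 12 13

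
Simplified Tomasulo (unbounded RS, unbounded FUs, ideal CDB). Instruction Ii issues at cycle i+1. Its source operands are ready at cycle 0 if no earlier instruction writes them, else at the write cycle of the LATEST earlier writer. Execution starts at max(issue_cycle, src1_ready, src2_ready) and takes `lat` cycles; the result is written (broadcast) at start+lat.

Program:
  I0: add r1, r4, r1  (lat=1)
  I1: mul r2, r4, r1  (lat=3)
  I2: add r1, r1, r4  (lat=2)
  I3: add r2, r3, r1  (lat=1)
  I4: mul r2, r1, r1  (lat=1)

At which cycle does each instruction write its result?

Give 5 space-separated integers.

I0 add r1: issue@1 deps=(None,None) exec_start@1 write@2
I1 mul r2: issue@2 deps=(None,0) exec_start@2 write@5
I2 add r1: issue@3 deps=(0,None) exec_start@3 write@5
I3 add r2: issue@4 deps=(None,2) exec_start@5 write@6
I4 mul r2: issue@5 deps=(2,2) exec_start@5 write@6

Answer: 2 5 5 6 6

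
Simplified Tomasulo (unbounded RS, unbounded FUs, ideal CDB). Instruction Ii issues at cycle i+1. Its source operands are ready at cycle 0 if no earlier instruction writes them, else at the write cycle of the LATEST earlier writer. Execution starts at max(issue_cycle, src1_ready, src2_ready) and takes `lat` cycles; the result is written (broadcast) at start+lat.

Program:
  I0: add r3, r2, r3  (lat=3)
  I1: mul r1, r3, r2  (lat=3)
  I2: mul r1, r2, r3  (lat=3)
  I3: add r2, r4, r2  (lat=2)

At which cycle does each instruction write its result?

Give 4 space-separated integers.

I0 add r3: issue@1 deps=(None,None) exec_start@1 write@4
I1 mul r1: issue@2 deps=(0,None) exec_start@4 write@7
I2 mul r1: issue@3 deps=(None,0) exec_start@4 write@7
I3 add r2: issue@4 deps=(None,None) exec_start@4 write@6

Answer: 4 7 7 6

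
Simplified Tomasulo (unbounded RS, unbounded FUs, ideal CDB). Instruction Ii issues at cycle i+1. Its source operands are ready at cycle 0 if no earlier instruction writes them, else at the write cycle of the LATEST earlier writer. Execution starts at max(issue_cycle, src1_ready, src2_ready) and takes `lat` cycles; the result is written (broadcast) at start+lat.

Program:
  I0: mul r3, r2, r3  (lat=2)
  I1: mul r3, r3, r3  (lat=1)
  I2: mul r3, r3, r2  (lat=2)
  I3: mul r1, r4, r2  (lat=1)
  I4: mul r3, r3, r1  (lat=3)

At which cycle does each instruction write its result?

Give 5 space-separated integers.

I0 mul r3: issue@1 deps=(None,None) exec_start@1 write@3
I1 mul r3: issue@2 deps=(0,0) exec_start@3 write@4
I2 mul r3: issue@3 deps=(1,None) exec_start@4 write@6
I3 mul r1: issue@4 deps=(None,None) exec_start@4 write@5
I4 mul r3: issue@5 deps=(2,3) exec_start@6 write@9

Answer: 3 4 6 5 9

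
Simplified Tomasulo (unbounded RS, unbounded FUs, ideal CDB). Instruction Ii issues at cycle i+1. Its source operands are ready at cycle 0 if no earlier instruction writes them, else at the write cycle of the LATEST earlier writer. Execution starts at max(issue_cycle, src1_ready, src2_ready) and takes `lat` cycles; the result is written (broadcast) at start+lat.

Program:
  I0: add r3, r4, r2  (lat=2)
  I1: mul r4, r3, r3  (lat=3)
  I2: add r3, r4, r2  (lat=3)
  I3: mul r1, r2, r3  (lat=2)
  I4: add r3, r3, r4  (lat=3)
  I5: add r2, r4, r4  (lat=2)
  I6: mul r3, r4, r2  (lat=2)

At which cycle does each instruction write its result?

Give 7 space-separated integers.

I0 add r3: issue@1 deps=(None,None) exec_start@1 write@3
I1 mul r4: issue@2 deps=(0,0) exec_start@3 write@6
I2 add r3: issue@3 deps=(1,None) exec_start@6 write@9
I3 mul r1: issue@4 deps=(None,2) exec_start@9 write@11
I4 add r3: issue@5 deps=(2,1) exec_start@9 write@12
I5 add r2: issue@6 deps=(1,1) exec_start@6 write@8
I6 mul r3: issue@7 deps=(1,5) exec_start@8 write@10

Answer: 3 6 9 11 12 8 10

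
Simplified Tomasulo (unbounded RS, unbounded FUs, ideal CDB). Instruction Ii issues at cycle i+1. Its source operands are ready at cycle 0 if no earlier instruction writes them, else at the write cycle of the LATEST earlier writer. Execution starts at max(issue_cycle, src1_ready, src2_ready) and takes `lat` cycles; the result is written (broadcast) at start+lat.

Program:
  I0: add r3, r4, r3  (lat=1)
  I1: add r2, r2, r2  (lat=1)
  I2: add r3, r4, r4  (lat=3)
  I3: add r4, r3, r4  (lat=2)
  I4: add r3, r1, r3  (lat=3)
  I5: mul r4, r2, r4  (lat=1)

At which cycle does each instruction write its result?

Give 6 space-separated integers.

I0 add r3: issue@1 deps=(None,None) exec_start@1 write@2
I1 add r2: issue@2 deps=(None,None) exec_start@2 write@3
I2 add r3: issue@3 deps=(None,None) exec_start@3 write@6
I3 add r4: issue@4 deps=(2,None) exec_start@6 write@8
I4 add r3: issue@5 deps=(None,2) exec_start@6 write@9
I5 mul r4: issue@6 deps=(1,3) exec_start@8 write@9

Answer: 2 3 6 8 9 9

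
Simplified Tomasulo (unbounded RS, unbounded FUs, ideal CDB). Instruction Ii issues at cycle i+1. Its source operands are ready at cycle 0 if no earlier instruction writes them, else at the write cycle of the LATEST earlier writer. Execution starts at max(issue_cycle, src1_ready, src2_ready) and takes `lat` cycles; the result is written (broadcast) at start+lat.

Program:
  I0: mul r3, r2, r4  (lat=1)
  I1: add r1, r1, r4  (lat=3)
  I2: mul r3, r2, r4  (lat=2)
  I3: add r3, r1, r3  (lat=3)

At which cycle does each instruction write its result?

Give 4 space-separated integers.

I0 mul r3: issue@1 deps=(None,None) exec_start@1 write@2
I1 add r1: issue@2 deps=(None,None) exec_start@2 write@5
I2 mul r3: issue@3 deps=(None,None) exec_start@3 write@5
I3 add r3: issue@4 deps=(1,2) exec_start@5 write@8

Answer: 2 5 5 8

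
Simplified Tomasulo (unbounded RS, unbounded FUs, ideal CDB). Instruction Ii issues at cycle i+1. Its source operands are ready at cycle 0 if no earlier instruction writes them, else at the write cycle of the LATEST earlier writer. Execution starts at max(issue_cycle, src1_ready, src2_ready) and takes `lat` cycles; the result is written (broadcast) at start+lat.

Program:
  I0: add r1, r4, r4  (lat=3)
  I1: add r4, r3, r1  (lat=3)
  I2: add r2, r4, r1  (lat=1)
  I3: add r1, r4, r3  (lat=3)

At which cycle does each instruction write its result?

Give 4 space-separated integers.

I0 add r1: issue@1 deps=(None,None) exec_start@1 write@4
I1 add r4: issue@2 deps=(None,0) exec_start@4 write@7
I2 add r2: issue@3 deps=(1,0) exec_start@7 write@8
I3 add r1: issue@4 deps=(1,None) exec_start@7 write@10

Answer: 4 7 8 10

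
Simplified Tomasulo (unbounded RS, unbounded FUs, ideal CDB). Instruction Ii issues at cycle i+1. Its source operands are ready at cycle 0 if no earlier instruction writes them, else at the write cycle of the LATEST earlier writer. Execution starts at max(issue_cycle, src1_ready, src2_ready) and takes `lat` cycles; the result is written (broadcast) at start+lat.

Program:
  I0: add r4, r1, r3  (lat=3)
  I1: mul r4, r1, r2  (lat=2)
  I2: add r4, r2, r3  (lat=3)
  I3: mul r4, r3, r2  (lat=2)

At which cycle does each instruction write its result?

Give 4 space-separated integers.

I0 add r4: issue@1 deps=(None,None) exec_start@1 write@4
I1 mul r4: issue@2 deps=(None,None) exec_start@2 write@4
I2 add r4: issue@3 deps=(None,None) exec_start@3 write@6
I3 mul r4: issue@4 deps=(None,None) exec_start@4 write@6

Answer: 4 4 6 6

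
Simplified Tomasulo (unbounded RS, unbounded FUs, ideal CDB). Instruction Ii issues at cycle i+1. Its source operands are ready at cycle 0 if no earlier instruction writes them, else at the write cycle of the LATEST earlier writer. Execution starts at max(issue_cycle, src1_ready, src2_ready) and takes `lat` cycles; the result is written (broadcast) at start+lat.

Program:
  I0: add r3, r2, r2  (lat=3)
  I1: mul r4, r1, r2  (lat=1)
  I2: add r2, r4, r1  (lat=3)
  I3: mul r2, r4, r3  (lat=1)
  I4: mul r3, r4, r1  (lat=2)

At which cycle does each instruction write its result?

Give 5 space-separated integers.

I0 add r3: issue@1 deps=(None,None) exec_start@1 write@4
I1 mul r4: issue@2 deps=(None,None) exec_start@2 write@3
I2 add r2: issue@3 deps=(1,None) exec_start@3 write@6
I3 mul r2: issue@4 deps=(1,0) exec_start@4 write@5
I4 mul r3: issue@5 deps=(1,None) exec_start@5 write@7

Answer: 4 3 6 5 7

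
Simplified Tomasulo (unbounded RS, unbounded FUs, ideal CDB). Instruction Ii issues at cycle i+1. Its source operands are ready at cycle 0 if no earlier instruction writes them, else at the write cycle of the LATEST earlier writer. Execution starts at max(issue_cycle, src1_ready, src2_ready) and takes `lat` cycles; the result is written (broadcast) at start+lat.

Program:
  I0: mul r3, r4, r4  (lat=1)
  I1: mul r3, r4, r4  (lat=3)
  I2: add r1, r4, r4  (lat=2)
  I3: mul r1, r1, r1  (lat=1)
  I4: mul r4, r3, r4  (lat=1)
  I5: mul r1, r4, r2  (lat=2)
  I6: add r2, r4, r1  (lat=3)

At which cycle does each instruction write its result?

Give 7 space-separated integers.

Answer: 2 5 5 6 6 8 11

Derivation:
I0 mul r3: issue@1 deps=(None,None) exec_start@1 write@2
I1 mul r3: issue@2 deps=(None,None) exec_start@2 write@5
I2 add r1: issue@3 deps=(None,None) exec_start@3 write@5
I3 mul r1: issue@4 deps=(2,2) exec_start@5 write@6
I4 mul r4: issue@5 deps=(1,None) exec_start@5 write@6
I5 mul r1: issue@6 deps=(4,None) exec_start@6 write@8
I6 add r2: issue@7 deps=(4,5) exec_start@8 write@11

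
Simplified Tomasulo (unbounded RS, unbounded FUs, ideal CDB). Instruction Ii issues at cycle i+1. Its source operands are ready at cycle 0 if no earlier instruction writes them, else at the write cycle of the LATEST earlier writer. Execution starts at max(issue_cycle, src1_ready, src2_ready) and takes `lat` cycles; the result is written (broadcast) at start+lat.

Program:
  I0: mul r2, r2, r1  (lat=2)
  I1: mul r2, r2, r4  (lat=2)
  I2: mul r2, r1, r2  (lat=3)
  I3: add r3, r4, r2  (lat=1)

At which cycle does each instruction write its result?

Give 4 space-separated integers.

Answer: 3 5 8 9

Derivation:
I0 mul r2: issue@1 deps=(None,None) exec_start@1 write@3
I1 mul r2: issue@2 deps=(0,None) exec_start@3 write@5
I2 mul r2: issue@3 deps=(None,1) exec_start@5 write@8
I3 add r3: issue@4 deps=(None,2) exec_start@8 write@9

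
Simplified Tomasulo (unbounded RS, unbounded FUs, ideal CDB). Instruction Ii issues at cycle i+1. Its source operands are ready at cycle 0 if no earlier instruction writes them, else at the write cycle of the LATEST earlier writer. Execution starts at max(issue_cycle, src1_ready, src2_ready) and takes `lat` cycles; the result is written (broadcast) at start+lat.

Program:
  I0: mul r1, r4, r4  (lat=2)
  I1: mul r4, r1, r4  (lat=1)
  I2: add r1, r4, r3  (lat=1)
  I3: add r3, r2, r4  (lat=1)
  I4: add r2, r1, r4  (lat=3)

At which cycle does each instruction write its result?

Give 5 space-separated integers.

I0 mul r1: issue@1 deps=(None,None) exec_start@1 write@3
I1 mul r4: issue@2 deps=(0,None) exec_start@3 write@4
I2 add r1: issue@3 deps=(1,None) exec_start@4 write@5
I3 add r3: issue@4 deps=(None,1) exec_start@4 write@5
I4 add r2: issue@5 deps=(2,1) exec_start@5 write@8

Answer: 3 4 5 5 8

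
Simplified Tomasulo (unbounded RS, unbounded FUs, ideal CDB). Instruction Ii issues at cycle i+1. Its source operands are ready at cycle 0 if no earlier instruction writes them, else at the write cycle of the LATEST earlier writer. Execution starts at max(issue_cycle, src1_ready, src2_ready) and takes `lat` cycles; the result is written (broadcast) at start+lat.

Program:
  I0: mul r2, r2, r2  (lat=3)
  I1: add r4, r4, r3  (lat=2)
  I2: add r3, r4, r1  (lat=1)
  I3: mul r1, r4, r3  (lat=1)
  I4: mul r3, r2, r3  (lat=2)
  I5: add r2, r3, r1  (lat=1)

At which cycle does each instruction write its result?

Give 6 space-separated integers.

Answer: 4 4 5 6 7 8

Derivation:
I0 mul r2: issue@1 deps=(None,None) exec_start@1 write@4
I1 add r4: issue@2 deps=(None,None) exec_start@2 write@4
I2 add r3: issue@3 deps=(1,None) exec_start@4 write@5
I3 mul r1: issue@4 deps=(1,2) exec_start@5 write@6
I4 mul r3: issue@5 deps=(0,2) exec_start@5 write@7
I5 add r2: issue@6 deps=(4,3) exec_start@7 write@8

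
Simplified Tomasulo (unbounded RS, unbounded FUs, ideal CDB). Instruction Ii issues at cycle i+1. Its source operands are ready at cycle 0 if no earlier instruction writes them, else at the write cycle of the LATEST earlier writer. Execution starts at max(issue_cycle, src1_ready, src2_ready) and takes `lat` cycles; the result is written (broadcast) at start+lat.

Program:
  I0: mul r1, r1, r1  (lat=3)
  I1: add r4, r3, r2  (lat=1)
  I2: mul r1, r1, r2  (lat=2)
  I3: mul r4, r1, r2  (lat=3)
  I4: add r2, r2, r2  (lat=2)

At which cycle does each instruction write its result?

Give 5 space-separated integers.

I0 mul r1: issue@1 deps=(None,None) exec_start@1 write@4
I1 add r4: issue@2 deps=(None,None) exec_start@2 write@3
I2 mul r1: issue@3 deps=(0,None) exec_start@4 write@6
I3 mul r4: issue@4 deps=(2,None) exec_start@6 write@9
I4 add r2: issue@5 deps=(None,None) exec_start@5 write@7

Answer: 4 3 6 9 7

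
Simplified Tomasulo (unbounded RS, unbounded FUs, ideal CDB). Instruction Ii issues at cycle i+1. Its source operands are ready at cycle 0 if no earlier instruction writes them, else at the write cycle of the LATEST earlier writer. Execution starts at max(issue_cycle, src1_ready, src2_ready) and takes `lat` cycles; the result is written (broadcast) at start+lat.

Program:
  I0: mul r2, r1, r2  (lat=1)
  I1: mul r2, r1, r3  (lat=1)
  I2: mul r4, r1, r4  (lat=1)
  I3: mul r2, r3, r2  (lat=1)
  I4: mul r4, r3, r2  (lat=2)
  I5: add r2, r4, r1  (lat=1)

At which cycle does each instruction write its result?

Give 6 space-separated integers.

Answer: 2 3 4 5 7 8

Derivation:
I0 mul r2: issue@1 deps=(None,None) exec_start@1 write@2
I1 mul r2: issue@2 deps=(None,None) exec_start@2 write@3
I2 mul r4: issue@3 deps=(None,None) exec_start@3 write@4
I3 mul r2: issue@4 deps=(None,1) exec_start@4 write@5
I4 mul r4: issue@5 deps=(None,3) exec_start@5 write@7
I5 add r2: issue@6 deps=(4,None) exec_start@7 write@8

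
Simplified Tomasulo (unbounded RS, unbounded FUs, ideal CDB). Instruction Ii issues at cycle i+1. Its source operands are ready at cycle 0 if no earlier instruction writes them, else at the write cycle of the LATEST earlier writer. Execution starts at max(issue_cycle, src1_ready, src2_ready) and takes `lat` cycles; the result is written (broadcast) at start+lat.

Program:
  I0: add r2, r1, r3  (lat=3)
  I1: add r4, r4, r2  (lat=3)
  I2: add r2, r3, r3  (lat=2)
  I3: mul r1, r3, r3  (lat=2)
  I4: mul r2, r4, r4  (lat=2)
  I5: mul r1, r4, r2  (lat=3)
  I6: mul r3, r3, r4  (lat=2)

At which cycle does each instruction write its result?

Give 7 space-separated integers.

Answer: 4 7 5 6 9 12 9

Derivation:
I0 add r2: issue@1 deps=(None,None) exec_start@1 write@4
I1 add r4: issue@2 deps=(None,0) exec_start@4 write@7
I2 add r2: issue@3 deps=(None,None) exec_start@3 write@5
I3 mul r1: issue@4 deps=(None,None) exec_start@4 write@6
I4 mul r2: issue@5 deps=(1,1) exec_start@7 write@9
I5 mul r1: issue@6 deps=(1,4) exec_start@9 write@12
I6 mul r3: issue@7 deps=(None,1) exec_start@7 write@9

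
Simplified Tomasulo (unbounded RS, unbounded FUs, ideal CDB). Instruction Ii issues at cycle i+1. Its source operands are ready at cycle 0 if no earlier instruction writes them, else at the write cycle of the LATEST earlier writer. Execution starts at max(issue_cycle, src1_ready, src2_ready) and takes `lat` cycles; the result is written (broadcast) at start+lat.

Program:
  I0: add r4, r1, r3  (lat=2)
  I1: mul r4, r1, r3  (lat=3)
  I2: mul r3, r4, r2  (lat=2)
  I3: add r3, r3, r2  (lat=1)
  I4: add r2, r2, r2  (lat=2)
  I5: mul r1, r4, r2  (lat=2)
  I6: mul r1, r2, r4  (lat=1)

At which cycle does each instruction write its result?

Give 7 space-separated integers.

I0 add r4: issue@1 deps=(None,None) exec_start@1 write@3
I1 mul r4: issue@2 deps=(None,None) exec_start@2 write@5
I2 mul r3: issue@3 deps=(1,None) exec_start@5 write@7
I3 add r3: issue@4 deps=(2,None) exec_start@7 write@8
I4 add r2: issue@5 deps=(None,None) exec_start@5 write@7
I5 mul r1: issue@6 deps=(1,4) exec_start@7 write@9
I6 mul r1: issue@7 deps=(4,1) exec_start@7 write@8

Answer: 3 5 7 8 7 9 8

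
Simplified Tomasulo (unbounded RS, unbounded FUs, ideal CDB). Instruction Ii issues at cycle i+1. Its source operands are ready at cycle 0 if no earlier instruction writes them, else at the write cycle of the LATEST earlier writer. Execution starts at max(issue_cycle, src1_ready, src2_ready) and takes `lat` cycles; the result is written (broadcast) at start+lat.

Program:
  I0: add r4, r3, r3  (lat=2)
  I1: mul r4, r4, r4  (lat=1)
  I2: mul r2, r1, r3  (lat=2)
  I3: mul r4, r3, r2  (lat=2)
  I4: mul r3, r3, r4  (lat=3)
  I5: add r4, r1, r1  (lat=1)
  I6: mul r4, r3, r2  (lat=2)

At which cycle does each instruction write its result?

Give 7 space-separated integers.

Answer: 3 4 5 7 10 7 12

Derivation:
I0 add r4: issue@1 deps=(None,None) exec_start@1 write@3
I1 mul r4: issue@2 deps=(0,0) exec_start@3 write@4
I2 mul r2: issue@3 deps=(None,None) exec_start@3 write@5
I3 mul r4: issue@4 deps=(None,2) exec_start@5 write@7
I4 mul r3: issue@5 deps=(None,3) exec_start@7 write@10
I5 add r4: issue@6 deps=(None,None) exec_start@6 write@7
I6 mul r4: issue@7 deps=(4,2) exec_start@10 write@12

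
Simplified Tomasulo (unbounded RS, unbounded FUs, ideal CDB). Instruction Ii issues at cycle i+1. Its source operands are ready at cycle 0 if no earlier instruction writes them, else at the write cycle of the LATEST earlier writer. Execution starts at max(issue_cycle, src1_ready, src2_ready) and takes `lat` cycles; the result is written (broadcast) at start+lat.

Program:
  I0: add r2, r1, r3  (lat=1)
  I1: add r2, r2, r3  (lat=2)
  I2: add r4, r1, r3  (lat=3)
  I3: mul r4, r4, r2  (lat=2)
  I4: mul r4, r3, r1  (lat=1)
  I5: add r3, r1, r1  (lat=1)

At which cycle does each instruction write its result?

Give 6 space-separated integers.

Answer: 2 4 6 8 6 7

Derivation:
I0 add r2: issue@1 deps=(None,None) exec_start@1 write@2
I1 add r2: issue@2 deps=(0,None) exec_start@2 write@4
I2 add r4: issue@3 deps=(None,None) exec_start@3 write@6
I3 mul r4: issue@4 deps=(2,1) exec_start@6 write@8
I4 mul r4: issue@5 deps=(None,None) exec_start@5 write@6
I5 add r3: issue@6 deps=(None,None) exec_start@6 write@7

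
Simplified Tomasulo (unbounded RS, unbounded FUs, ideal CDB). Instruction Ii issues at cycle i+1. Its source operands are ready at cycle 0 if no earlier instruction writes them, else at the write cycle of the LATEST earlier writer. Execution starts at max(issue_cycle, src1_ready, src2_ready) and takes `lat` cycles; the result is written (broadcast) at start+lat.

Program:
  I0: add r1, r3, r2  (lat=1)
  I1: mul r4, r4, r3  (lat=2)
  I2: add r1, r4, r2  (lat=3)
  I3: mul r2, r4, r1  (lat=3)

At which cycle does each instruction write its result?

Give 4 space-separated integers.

Answer: 2 4 7 10

Derivation:
I0 add r1: issue@1 deps=(None,None) exec_start@1 write@2
I1 mul r4: issue@2 deps=(None,None) exec_start@2 write@4
I2 add r1: issue@3 deps=(1,None) exec_start@4 write@7
I3 mul r2: issue@4 deps=(1,2) exec_start@7 write@10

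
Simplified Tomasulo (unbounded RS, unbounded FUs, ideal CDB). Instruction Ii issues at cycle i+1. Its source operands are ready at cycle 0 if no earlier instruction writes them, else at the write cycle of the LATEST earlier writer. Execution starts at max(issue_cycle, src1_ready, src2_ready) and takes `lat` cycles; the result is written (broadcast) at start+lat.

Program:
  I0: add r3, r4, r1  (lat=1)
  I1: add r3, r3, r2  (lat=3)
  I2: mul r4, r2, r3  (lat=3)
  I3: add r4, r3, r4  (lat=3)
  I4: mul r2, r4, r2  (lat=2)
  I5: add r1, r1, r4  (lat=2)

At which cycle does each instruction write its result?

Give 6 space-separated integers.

I0 add r3: issue@1 deps=(None,None) exec_start@1 write@2
I1 add r3: issue@2 deps=(0,None) exec_start@2 write@5
I2 mul r4: issue@3 deps=(None,1) exec_start@5 write@8
I3 add r4: issue@4 deps=(1,2) exec_start@8 write@11
I4 mul r2: issue@5 deps=(3,None) exec_start@11 write@13
I5 add r1: issue@6 deps=(None,3) exec_start@11 write@13

Answer: 2 5 8 11 13 13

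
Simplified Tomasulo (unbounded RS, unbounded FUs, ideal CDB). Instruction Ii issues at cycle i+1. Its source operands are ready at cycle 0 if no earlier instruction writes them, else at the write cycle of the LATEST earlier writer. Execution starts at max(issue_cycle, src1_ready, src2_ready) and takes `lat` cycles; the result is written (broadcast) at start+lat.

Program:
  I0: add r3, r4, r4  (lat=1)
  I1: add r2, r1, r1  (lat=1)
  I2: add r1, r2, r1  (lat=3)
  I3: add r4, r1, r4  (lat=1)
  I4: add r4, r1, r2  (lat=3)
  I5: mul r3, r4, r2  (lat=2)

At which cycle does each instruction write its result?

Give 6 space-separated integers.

Answer: 2 3 6 7 9 11

Derivation:
I0 add r3: issue@1 deps=(None,None) exec_start@1 write@2
I1 add r2: issue@2 deps=(None,None) exec_start@2 write@3
I2 add r1: issue@3 deps=(1,None) exec_start@3 write@6
I3 add r4: issue@4 deps=(2,None) exec_start@6 write@7
I4 add r4: issue@5 deps=(2,1) exec_start@6 write@9
I5 mul r3: issue@6 deps=(4,1) exec_start@9 write@11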